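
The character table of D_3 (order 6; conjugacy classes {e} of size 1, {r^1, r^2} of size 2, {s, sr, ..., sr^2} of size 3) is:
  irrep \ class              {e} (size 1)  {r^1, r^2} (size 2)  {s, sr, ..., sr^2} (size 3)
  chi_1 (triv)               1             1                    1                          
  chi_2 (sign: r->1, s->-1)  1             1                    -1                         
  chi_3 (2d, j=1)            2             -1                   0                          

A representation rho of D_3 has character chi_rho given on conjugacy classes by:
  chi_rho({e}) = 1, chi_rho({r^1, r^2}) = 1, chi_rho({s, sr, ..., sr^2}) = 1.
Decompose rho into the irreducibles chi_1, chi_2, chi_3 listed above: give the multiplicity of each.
Multiplicities: chi_1: 1, chi_2: 0, chi_3: 0.

Proof sketch: Use <chi_rho, chi> = (1/|G|) sum_C |C| * chi_rho(C) * conj(chi(C)) with |G| = 6 for each irreducible chi in the table:
  <chi_rho, chi_1> = (1/6)[1*(1)*conj(1) + 2*(1)*conj(1) + 3*(1)*conj(1)]
      = (1/6)[(1) + (2) + (3)] = 6/6 = 1
  <chi_rho, chi_2> = (1/6)[1*(1)*conj(1) + 2*(1)*conj(1) + 3*(1)*conj(-1)]
      = (1/6)[(1) + (2) + (-3)] = 0/6 = 0
  <chi_rho, chi_3> = (1/6)[1*(1)*conj(2) + 2*(1)*conj(-1) + 3*(1)*conj(0)]
      = (1/6)[(2) + (-2) + (0)] = 0/6 = 0
Dimension check: dim(rho) = sum (mult * dim) = 1*1 + 0*1 + 0*2 = 1 = chi_rho(e) = 1.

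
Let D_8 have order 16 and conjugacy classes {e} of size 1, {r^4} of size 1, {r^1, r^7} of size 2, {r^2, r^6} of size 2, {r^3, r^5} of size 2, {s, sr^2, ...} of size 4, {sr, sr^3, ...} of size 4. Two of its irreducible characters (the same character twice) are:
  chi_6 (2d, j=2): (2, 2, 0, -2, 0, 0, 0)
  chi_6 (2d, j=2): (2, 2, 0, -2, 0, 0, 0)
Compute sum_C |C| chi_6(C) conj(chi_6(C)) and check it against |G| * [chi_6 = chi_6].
Sum = 16 = |G| = 16; so <chi_6, chi_6> = 1 (norm-1 confirms irreducibility).

Reasoning: Compute term by term over conjugacy classes (|C| * chi_6(C) * conj(chi_6(C))):
  1*(2)*conj(2) + 1*(2)*conj(2) + 2*(0)*conj(0) + 2*(-2)*conj(-2) + 2*(0)*conj(0) + 4*(0)*conj(0) + 4*(0)*conj(0)
  = (4) + (4) + (0) + (8) + (0) + (0) + (0)
  = 16.
Dividing by |G| = 16 gives 16/16 = 1, matching the row-orthogonality relation <chi_6, chi_6> = [chi_6 = chi_6].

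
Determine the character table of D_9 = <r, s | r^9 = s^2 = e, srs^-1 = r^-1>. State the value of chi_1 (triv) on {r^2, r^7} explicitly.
Conjugacy classes: {e} of size 1, {r^1, r^8} of size 2, {r^2, r^7} of size 2, {r^3, r^6} of size 2, {r^4, r^5} of size 2, {s, sr, ..., sr^8} of size 9.
Character table:
  irrep \ class              {e} (size 1)  {r^1, r^8} (size 2)  {r^2, r^7} (size 2)  {r^3, r^6} (size 2)  {r^4, r^5} (size 2)  {s, sr, ..., sr^8} (size 9)
  chi_1 (triv)               1             1                    1                    1                    1                    1                          
  chi_2 (sign: r->1, s->-1)  1             1                    1                    1                    1                    -1                         
  chi_3 (2d, j=1)            2             2*cos(2*pi/9)        2*cos(4*pi/9)        -1                   -2*cos(pi/9)         0                          
  chi_4 (2d, j=2)            2             2*cos(4*pi/9)        -2*cos(pi/9)         -1                   2*cos(2*pi/9)        0                          
  chi_5 (2d, j=3)            2             -1                   -1                   2                    -1                   0                          
  chi_6 (2d, j=4)            2             -2*cos(pi/9)         2*cos(2*pi/9)        -1                   2*cos(4*pi/9)        0                          

Spot check: chi_1 (triv) on {r^2, r^7} = 1.

Solution. D_9 has order 2*9 = 18 with 6 conjugacy classes, hence 6 irreducibles. Sum of squared dims 1 + 1 + 4 + 4 + 4 + 4 = 18 = |G|. Linear characters come from the abelianisation; the 2-dimensional irreps have character r^k -> 2*cos(2*pi*j*k/9), reflections -> 0.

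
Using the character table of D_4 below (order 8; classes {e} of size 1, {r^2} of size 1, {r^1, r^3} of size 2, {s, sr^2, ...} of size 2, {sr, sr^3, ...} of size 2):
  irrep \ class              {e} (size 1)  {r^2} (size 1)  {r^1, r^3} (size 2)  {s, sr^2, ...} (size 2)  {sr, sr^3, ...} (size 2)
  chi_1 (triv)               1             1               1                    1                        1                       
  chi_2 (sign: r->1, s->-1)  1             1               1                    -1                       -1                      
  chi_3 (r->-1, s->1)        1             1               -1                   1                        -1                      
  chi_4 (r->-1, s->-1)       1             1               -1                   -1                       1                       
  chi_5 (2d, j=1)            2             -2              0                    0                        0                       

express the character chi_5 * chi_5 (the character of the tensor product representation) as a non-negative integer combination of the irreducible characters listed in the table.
chi_5 tensor chi_5 = chi_1 + chi_2 + chi_3 + chi_4 (all other irreducibles have multiplicity 0).

Proof sketch: The character of a tensor product is the pointwise product (chi_5 * chi_5)(C) = chi_5(C) * chi_5(C):
  {e}: (2)*(2), {r^2}: (-2)*(-2), {r^1, r^3}: (0)*(0), {s, sr^2, ...}: (0)*(0), {sr, sr^3, ...}: (0)*(0)
so (chi_5 * chi_5) takes values
  {e} -> 4, {r^2} -> 4, {r^1, r^3} -> 0, {s, sr^2, ...} -> 0, {sr, sr^3, ...} -> 0.
Now take the inner product of this character with each irreducible chi from the table, <chi_5*chi_5, chi> = (1/8) sum_C |C| (chi_5*chi_5)(C) conj(chi(C)):
  <chi_5*chi_5, chi_1> = (1/8)[1*(4)*conj(1) + 1*(4)*conj(1) + 2*(0)*conj(1) + 2*(0)*conj(1) + 2*(0)*conj(1)]
      = (1/8)[(4) + (4) + (0) + (0) + (0)] = 8/8 = 1
  <chi_5*chi_5, chi_2> = (1/8)[1*(4)*conj(1) + 1*(4)*conj(1) + 2*(0)*conj(1) + 2*(0)*conj(-1) + 2*(0)*conj(-1)]
      = (1/8)[(4) + (4) + (0) + (0) + (0)] = 8/8 = 1
  <chi_5*chi_5, chi_3> = (1/8)[1*(4)*conj(1) + 1*(4)*conj(1) + 2*(0)*conj(-1) + 2*(0)*conj(1) + 2*(0)*conj(-1)]
      = (1/8)[(4) + (4) + (0) + (0) + (0)] = 8/8 = 1
  <chi_5*chi_5, chi_4> = (1/8)[1*(4)*conj(1) + 1*(4)*conj(1) + 2*(0)*conj(-1) + 2*(0)*conj(-1) + 2*(0)*conj(1)]
      = (1/8)[(4) + (4) + (0) + (0) + (0)] = 8/8 = 1
  <chi_5*chi_5, chi_5> = (1/8)[1*(4)*conj(2) + 1*(4)*conj(-2) + 2*(0)*conj(0) + 2*(0)*conj(0) + 2*(0)*conj(0)]
      = (1/8)[(8) + (-8) + (0) + (0) + (0)] = 0/8 = 0
Hence the multiplicities are chi_1: 1, chi_2: 1, chi_3: 1, chi_4: 1. Dimension check: dim(chi_5)*dim(chi_5) = 2*2 = 4 and sum (mult * dim) = 1*1 + 1*1 + 1*1 + 1*1 = 4.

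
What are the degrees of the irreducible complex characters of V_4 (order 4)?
Dimensions: 1, 1, 1, 1

Justification: There are 4 irreducibles (= number of conjugacy classes). Their dimensions d_i satisfy sum d_i^2 = |G| = 4: 1 + 1 + 1 + 1 = 4.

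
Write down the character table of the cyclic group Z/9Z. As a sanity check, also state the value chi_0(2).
Character table of Z/9Z (irreps indexed chi_0,...,chi_8 with chi_k(m) = zeta_9^(k*m), zeta_9 = exp(2*pi*i/9)):
  irrep \ class  {0} (size 1)  {1} (size 1)    {2} (size 1)    {3} (size 1)    {4} (size 1)    {5} (size 1)    {6} (size 1)    {7} (size 1)    {8} (size 1)  
  chi_0          1             1               1               1               1               1               1               1               1             
  chi_1          1             exp(2*I*pi/9)   exp(4*I*pi/9)   exp(2*I*pi/3)   exp(8*I*pi/9)   exp(-8*I*pi/9)  exp(-2*I*pi/3)  exp(-4*I*pi/9)  exp(-2*I*pi/9)
  chi_2          1             exp(4*I*pi/9)   exp(8*I*pi/9)   exp(-2*I*pi/3)  exp(-2*I*pi/9)  exp(2*I*pi/9)   exp(2*I*pi/3)   exp(-8*I*pi/9)  exp(-4*I*pi/9)
  chi_3          1             exp(2*I*pi/3)   exp(-2*I*pi/3)  1               exp(2*I*pi/3)   exp(-2*I*pi/3)  1               exp(2*I*pi/3)   exp(-2*I*pi/3)
  chi_4          1             exp(8*I*pi/9)   exp(-2*I*pi/9)  exp(2*I*pi/3)   exp(-4*I*pi/9)  exp(4*I*pi/9)   exp(-2*I*pi/3)  exp(2*I*pi/9)   exp(-8*I*pi/9)
  chi_5          1             exp(-8*I*pi/9)  exp(2*I*pi/9)   exp(-2*I*pi/3)  exp(4*I*pi/9)   exp(-4*I*pi/9)  exp(2*I*pi/3)   exp(-2*I*pi/9)  exp(8*I*pi/9) 
  chi_6          1             exp(-2*I*pi/3)  exp(2*I*pi/3)   1               exp(-2*I*pi/3)  exp(2*I*pi/3)   1               exp(-2*I*pi/3)  exp(2*I*pi/3) 
  chi_7          1             exp(-4*I*pi/9)  exp(-8*I*pi/9)  exp(2*I*pi/3)   exp(2*I*pi/9)   exp(-2*I*pi/9)  exp(-2*I*pi/3)  exp(8*I*pi/9)   exp(4*I*pi/9) 
  chi_8          1             exp(-2*I*pi/9)  exp(-4*I*pi/9)  exp(-2*I*pi/3)  exp(-8*I*pi/9)  exp(8*I*pi/9)   exp(2*I*pi/3)   exp(4*I*pi/9)   exp(2*I*pi/9) 

Spot check: chi_0(2) = zeta_9^(0*2) = zeta_9^0 = 1.

Reasoning: Z/9Z is abelian, so all 9 irreducible complex representations are 1-dimensional. They are given by chi_k(m) = zeta_9^(k*m) for k = 0,...,8. Row orthogonality: sum_m chi_k(m) conj(chi_l(m)) = 9 * [k = l].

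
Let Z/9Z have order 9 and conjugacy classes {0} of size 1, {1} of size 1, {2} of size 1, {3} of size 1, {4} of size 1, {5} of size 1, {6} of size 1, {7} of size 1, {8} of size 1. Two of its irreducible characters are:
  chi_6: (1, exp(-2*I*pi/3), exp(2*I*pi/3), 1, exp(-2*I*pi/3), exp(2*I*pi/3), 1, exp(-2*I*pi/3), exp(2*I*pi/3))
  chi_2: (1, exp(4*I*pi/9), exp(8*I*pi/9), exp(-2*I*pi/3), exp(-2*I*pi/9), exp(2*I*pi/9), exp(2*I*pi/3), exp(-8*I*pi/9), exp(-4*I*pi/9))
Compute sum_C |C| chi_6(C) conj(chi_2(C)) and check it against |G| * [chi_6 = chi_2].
Sum = 0; so <chi_6, chi_2> = 0 (distinct irreducibles are orthogonal).

Argument: Compute term by term over conjugacy classes (|C| * chi_6(C) * conj(chi_2(C))):
  1*(1)*conj(1) + 1*(exp(-2*I*pi/3))*conj(exp(4*I*pi/9)) + 1*(exp(2*I*pi/3))*conj(exp(8*I*pi/9)) + 1*(1)*conj(exp(-2*I*pi/3)) + 1*(exp(-2*I*pi/3))*conj(exp(-2*I*pi/9)) + 1*(exp(2*I*pi/3))*conj(exp(2*I*pi/9)) + 1*(1)*conj(exp(2*I*pi/3)) + 1*(exp(-2*I*pi/3))*conj(exp(-8*I*pi/9)) + 1*(exp(2*I*pi/3))*conj(exp(-4*I*pi/9))
  = (1) + (exp(8*I*pi/9)) + (exp(-2*I*pi/9)) + (exp(2*I*pi/3)) + (exp(-4*I*pi/9)) + (exp(4*I*pi/9)) + (exp(-2*I*pi/3)) + (exp(2*I*pi/9)) + (exp(-8*I*pi/9))
  = 0.
(Exp terms are combined using exp(i*s)*conj(exp(i*t)) = exp(i*(s-t)), and sums of them are collapsed using the identity that for every m > 1 the m distinct m-th roots of unity sum to 0, e.g. 1 + exp(2*I*pi/3) + exp(-2*I*pi/3) = 0.)
Dividing by |G| = 9 gives 0/9 = 0, matching the row-orthogonality relation <chi_6, chi_2> = [chi_6 = chi_2].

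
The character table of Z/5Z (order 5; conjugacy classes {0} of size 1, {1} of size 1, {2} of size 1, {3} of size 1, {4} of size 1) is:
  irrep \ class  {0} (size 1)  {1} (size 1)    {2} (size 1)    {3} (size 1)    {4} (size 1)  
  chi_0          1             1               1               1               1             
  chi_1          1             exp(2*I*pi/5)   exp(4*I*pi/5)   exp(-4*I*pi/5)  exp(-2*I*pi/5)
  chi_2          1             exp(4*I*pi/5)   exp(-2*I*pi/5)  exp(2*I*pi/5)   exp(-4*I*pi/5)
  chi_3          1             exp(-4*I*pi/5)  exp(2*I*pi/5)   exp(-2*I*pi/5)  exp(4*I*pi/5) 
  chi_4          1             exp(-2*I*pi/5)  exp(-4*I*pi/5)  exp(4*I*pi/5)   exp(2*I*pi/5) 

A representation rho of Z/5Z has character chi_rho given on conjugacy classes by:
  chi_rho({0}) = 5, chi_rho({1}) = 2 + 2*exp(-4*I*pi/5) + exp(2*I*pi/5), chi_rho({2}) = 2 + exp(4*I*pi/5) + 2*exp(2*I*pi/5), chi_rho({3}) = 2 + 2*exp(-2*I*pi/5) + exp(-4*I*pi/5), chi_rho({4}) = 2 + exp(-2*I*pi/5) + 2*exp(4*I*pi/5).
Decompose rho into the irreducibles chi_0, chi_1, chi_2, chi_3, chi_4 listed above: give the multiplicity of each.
Multiplicities: chi_0: 2, chi_1: 1, chi_2: 0, chi_3: 2, chi_4: 0.

Details: Use <chi_rho, chi> = (1/|G|) sum_C |C| * chi_rho(C) * conj(chi(C)) with |G| = 5 for each irreducible chi in the table:
  <chi_rho, chi_0> = (1/5)[1*(5)*conj(1) + 1*(2 + 2*exp(-4*I*pi/5) + exp(2*I*pi/5))*conj(1) + 1*(2 + exp(4*I*pi/5) + 2*exp(2*I*pi/5))*conj(1) + 1*(2 + 2*exp(-2*I*pi/5) + exp(-4*I*pi/5))*conj(1) + 1*(2 + exp(-2*I*pi/5) + 2*exp(4*I*pi/5))*conj(1)]
      = (1/5)[(5) + (2 + 2*exp(-4*I*pi/5) + exp(2*I*pi/5)) + (2 + exp(4*I*pi/5) + 2*exp(2*I*pi/5)) + (2 + 2*exp(-2*I*pi/5) + exp(-4*I*pi/5)) + (2 + exp(-2*I*pi/5) + 2*exp(4*I*pi/5))] = 10/5 = 2
  <chi_rho, chi_1> = (1/5)[1*(5)*conj(1) + 1*(2 + 2*exp(-4*I*pi/5) + exp(2*I*pi/5))*conj(exp(2*I*pi/5)) + 1*(2 + exp(4*I*pi/5) + 2*exp(2*I*pi/5))*conj(exp(4*I*pi/5)) + 1*(2 + 2*exp(-2*I*pi/5) + exp(-4*I*pi/5))*conj(exp(-4*I*pi/5)) + 1*(2 + exp(-2*I*pi/5) + 2*exp(4*I*pi/5))*conj(exp(-2*I*pi/5))]
      = (1/5)[(5) + (1 + 2*exp(-2*I*pi/5) + 2*exp(4*I*pi/5)) + (1 + 2*exp(-2*I*pi/5) + 2*exp(-4*I*pi/5)) + (1 + 2*exp(4*I*pi/5) + 2*exp(2*I*pi/5)) + (1 + 2*exp(-4*I*pi/5) + 2*exp(2*I*pi/5))] = 5/5 = 1
  <chi_rho, chi_2> = (1/5)[1*(5)*conj(1) + 1*(2 + 2*exp(-4*I*pi/5) + exp(2*I*pi/5))*conj(exp(4*I*pi/5)) + 1*(2 + exp(4*I*pi/5) + 2*exp(2*I*pi/5))*conj(exp(-2*I*pi/5)) + 1*(2 + 2*exp(-2*I*pi/5) + exp(-4*I*pi/5))*conj(exp(2*I*pi/5)) + 1*(2 + exp(-2*I*pi/5) + 2*exp(4*I*pi/5))*conj(exp(-4*I*pi/5))]
      = (1/5)[(5) + (2*exp(-4*I*pi/5) + exp(-2*I*pi/5) + 2*exp(2*I*pi/5)) + (exp(-4*I*pi/5) + 2*exp(4*I*pi/5) + 2*exp(2*I*pi/5)) + (2*exp(-2*I*pi/5) + 2*exp(-4*I*pi/5) + exp(4*I*pi/5)) + (2*exp(-2*I*pi/5) + exp(2*I*pi/5) + 2*exp(4*I*pi/5))] = 0/5 = 0
  <chi_rho, chi_3> = (1/5)[1*(5)*conj(1) + 1*(2 + 2*exp(-4*I*pi/5) + exp(2*I*pi/5))*conj(exp(-4*I*pi/5)) + 1*(2 + exp(4*I*pi/5) + 2*exp(2*I*pi/5))*conj(exp(2*I*pi/5)) + 1*(2 + 2*exp(-2*I*pi/5) + exp(-4*I*pi/5))*conj(exp(-2*I*pi/5)) + 1*(2 + exp(-2*I*pi/5) + 2*exp(4*I*pi/5))*conj(exp(4*I*pi/5))]
      = (1/5)[(5) + (2 + exp(-4*I*pi/5) + 2*exp(4*I*pi/5)) + (2 + 2*exp(-2*I*pi/5) + exp(2*I*pi/5)) + (2 + exp(-2*I*pi/5) + 2*exp(2*I*pi/5)) + (2 + 2*exp(-4*I*pi/5) + exp(4*I*pi/5))] = 10/5 = 2
  <chi_rho, chi_4> = (1/5)[1*(5)*conj(1) + 1*(2 + 2*exp(-4*I*pi/5) + exp(2*I*pi/5))*conj(exp(-2*I*pi/5)) + 1*(2 + exp(4*I*pi/5) + 2*exp(2*I*pi/5))*conj(exp(-4*I*pi/5)) + 1*(2 + 2*exp(-2*I*pi/5) + exp(-4*I*pi/5))*conj(exp(4*I*pi/5)) + 1*(2 + exp(-2*I*pi/5) + 2*exp(4*I*pi/5))*conj(exp(2*I*pi/5))]
      = (1/5)[(5) + (2*exp(-2*I*pi/5) + exp(4*I*pi/5) + 2*exp(2*I*pi/5)) + (2*exp(-4*I*pi/5) + exp(-2*I*pi/5) + 2*exp(4*I*pi/5)) + (2*exp(-4*I*pi/5) + exp(2*I*pi/5) + 2*exp(4*I*pi/5)) + (2*exp(-2*I*pi/5) + exp(-4*I*pi/5) + 2*exp(2*I*pi/5))] = 0/5 = 0
(Exp terms are combined using exp(i*s)*conj(exp(i*t)) = exp(i*(s-t)), and sums of them are collapsed using the identity that for every m > 1 the m distinct m-th roots of unity sum to 0, e.g. 1 + exp(2*I*pi/3) + exp(-2*I*pi/3) = 0.)
Dimension check: dim(rho) = sum (mult * dim) = 2*1 + 1*1 + 0*1 + 2*1 + 0*1 = 5 = chi_rho(e) = 5.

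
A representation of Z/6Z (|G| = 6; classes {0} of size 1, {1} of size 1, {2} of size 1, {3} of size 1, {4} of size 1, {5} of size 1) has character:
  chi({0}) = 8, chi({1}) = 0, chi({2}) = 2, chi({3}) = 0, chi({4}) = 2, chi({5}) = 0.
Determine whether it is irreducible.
Not irreducible (reducible): <chi, chi> = 12 > 1.

Argument: <chi, chi> = (1/|G|) sum_C |C| * |chi(C)|^2 = (1/6)[1*|8|^2 + 1*|0|^2 + 1*|2|^2 + 1*|0|^2 + 1*|2|^2 + 1*|0|^2]
  = (1/6)[(64) + (0) + (4) + (0) + (4) + (0)] = 72/6 = 12.
(Exp terms are combined using exp(i*s)*conj(exp(i*t)) = exp(i*(s-t)), and sums of them are collapsed using the identity that for every m > 1 the m distinct m-th roots of unity sum to 0, e.g. 1 + exp(2*I*pi/3) + exp(-2*I*pi/3) = 0.)
A character is irreducible iff <chi, chi> = 1, so this representation is reducible.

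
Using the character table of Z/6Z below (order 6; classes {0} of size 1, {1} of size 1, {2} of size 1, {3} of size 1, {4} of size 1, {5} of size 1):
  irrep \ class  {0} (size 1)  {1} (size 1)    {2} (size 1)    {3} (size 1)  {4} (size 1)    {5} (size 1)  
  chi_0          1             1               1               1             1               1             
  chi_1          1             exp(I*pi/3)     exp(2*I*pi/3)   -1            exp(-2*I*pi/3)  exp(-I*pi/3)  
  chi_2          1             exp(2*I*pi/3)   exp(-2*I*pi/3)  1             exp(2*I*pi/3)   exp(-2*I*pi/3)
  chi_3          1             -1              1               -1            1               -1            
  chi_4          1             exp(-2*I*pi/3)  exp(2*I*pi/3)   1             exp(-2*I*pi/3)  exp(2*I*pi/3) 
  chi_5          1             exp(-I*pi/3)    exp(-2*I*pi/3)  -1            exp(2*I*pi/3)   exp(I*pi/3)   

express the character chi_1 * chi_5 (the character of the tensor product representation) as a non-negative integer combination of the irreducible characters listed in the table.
chi_1 tensor chi_5 = chi_0 (all other irreducibles have multiplicity 0).

The character of a tensor product is the pointwise product (chi_1 * chi_5)(C) = chi_1(C) * chi_5(C):
  {0}: (1)*(1), {1}: (exp(I*pi/3))*(exp(-I*pi/3)), {2}: (exp(2*I*pi/3))*(exp(-2*I*pi/3)), {3}: (-1)*(-1), {4}: (exp(-2*I*pi/3))*(exp(2*I*pi/3)), {5}: (exp(-I*pi/3))*(exp(I*pi/3))
so (chi_1 * chi_5) takes values
  {0} -> 1, {1} -> 1, {2} -> 1, {3} -> 1, {4} -> 1, {5} -> 1.
Now take the inner product of this character with each irreducible chi from the table, <chi_1*chi_5, chi> = (1/6) sum_C |C| (chi_1*chi_5)(C) conj(chi(C)):
  <chi_1*chi_5, chi_0> = (1/6)[1*(1)*conj(1) + 1*(1)*conj(1) + 1*(1)*conj(1) + 1*(1)*conj(1) + 1*(1)*conj(1) + 1*(1)*conj(1)]
      = (1/6)[(1) + (1) + (1) + (1) + (1) + (1)] = 6/6 = 1
  <chi_1*chi_5, chi_1> = (1/6)[1*(1)*conj(1) + 1*(1)*conj(exp(I*pi/3)) + 1*(1)*conj(exp(2*I*pi/3)) + 1*(1)*conj(-1) + 1*(1)*conj(exp(-2*I*pi/3)) + 1*(1)*conj(exp(-I*pi/3))]
      = (1/6)[(1) + (exp(-I*pi/3)) + (exp(-2*I*pi/3)) + (-1) + (exp(2*I*pi/3)) + (exp(I*pi/3))] = 0/6 = 0
  <chi_1*chi_5, chi_2> = (1/6)[1*(1)*conj(1) + 1*(1)*conj(exp(2*I*pi/3)) + 1*(1)*conj(exp(-2*I*pi/3)) + 1*(1)*conj(1) + 1*(1)*conj(exp(2*I*pi/3)) + 1*(1)*conj(exp(-2*I*pi/3))]
      = (1/6)[(1) + (exp(-2*I*pi/3)) + (exp(2*I*pi/3)) + (1) + (exp(-2*I*pi/3)) + (exp(2*I*pi/3))] = 0/6 = 0
  <chi_1*chi_5, chi_3> = (1/6)[1*(1)*conj(1) + 1*(1)*conj(-1) + 1*(1)*conj(1) + 1*(1)*conj(-1) + 1*(1)*conj(1) + 1*(1)*conj(-1)]
      = (1/6)[(1) + (-1) + (1) + (-1) + (1) + (-1)] = 0/6 = 0
  <chi_1*chi_5, chi_4> = (1/6)[1*(1)*conj(1) + 1*(1)*conj(exp(-2*I*pi/3)) + 1*(1)*conj(exp(2*I*pi/3)) + 1*(1)*conj(1) + 1*(1)*conj(exp(-2*I*pi/3)) + 1*(1)*conj(exp(2*I*pi/3))]
      = (1/6)[(1) + (exp(2*I*pi/3)) + (exp(-2*I*pi/3)) + (1) + (exp(2*I*pi/3)) + (exp(-2*I*pi/3))] = 0/6 = 0
  <chi_1*chi_5, chi_5> = (1/6)[1*(1)*conj(1) + 1*(1)*conj(exp(-I*pi/3)) + 1*(1)*conj(exp(-2*I*pi/3)) + 1*(1)*conj(-1) + 1*(1)*conj(exp(2*I*pi/3)) + 1*(1)*conj(exp(I*pi/3))]
      = (1/6)[(1) + (exp(I*pi/3)) + (exp(2*I*pi/3)) + (-1) + (exp(-2*I*pi/3)) + (exp(-I*pi/3))] = 0/6 = 0
(Exp terms are combined using exp(i*s)*conj(exp(i*t)) = exp(i*(s-t)), and sums of them are collapsed using the identity that for every m > 1 the m distinct m-th roots of unity sum to 0, e.g. 1 + exp(2*I*pi/3) + exp(-2*I*pi/3) = 0.)
Hence the multiplicities are chi_0: 1. Dimension check: dim(chi_1)*dim(chi_5) = 1*1 = 1 and sum (mult * dim) = 1*1 = 1.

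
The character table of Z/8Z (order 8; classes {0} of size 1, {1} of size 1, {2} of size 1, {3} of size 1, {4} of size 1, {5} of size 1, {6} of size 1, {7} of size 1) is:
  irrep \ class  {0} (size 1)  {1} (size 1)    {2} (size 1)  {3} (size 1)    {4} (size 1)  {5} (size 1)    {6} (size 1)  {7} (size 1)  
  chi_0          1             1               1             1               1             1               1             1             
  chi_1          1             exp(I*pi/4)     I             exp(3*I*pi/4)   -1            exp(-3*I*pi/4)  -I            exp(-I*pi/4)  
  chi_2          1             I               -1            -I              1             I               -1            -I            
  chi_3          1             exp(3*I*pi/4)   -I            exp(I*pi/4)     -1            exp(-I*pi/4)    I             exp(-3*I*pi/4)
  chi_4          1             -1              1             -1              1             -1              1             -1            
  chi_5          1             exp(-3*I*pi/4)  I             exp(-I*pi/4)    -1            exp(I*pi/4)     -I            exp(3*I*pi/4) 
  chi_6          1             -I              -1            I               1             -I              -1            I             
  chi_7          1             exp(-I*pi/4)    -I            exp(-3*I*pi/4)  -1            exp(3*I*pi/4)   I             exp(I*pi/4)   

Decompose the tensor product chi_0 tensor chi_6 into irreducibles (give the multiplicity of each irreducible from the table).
chi_0 tensor chi_6 = chi_6 (all other irreducibles have multiplicity 0).

The character of a tensor product is the pointwise product (chi_0 * chi_6)(C) = chi_0(C) * chi_6(C):
  {0}: (1)*(1), {1}: (1)*(-I), {2}: (1)*(-1), {3}: (1)*(I), {4}: (1)*(1), {5}: (1)*(-I), {6}: (1)*(-1), {7}: (1)*(I)
so (chi_0 * chi_6) takes values
  {0} -> 1, {1} -> -I, {2} -> -1, {3} -> I, {4} -> 1, {5} -> -I, {6} -> -1, {7} -> I.
Now take the inner product of this character with each irreducible chi from the table, <chi_0*chi_6, chi> = (1/8) sum_C |C| (chi_0*chi_6)(C) conj(chi(C)):
  <chi_0*chi_6, chi_0> = (1/8)[1*(1)*conj(1) + 1*(-I)*conj(1) + 1*(-1)*conj(1) + 1*(I)*conj(1) + 1*(1)*conj(1) + 1*(-I)*conj(1) + 1*(-1)*conj(1) + 1*(I)*conj(1)]
      = (1/8)[(1) + (-I) + (-1) + (I) + (1) + (-I) + (-1) + (I)] = 0/8 = 0
  <chi_0*chi_6, chi_1> = (1/8)[1*(1)*conj(1) + 1*(-I)*conj(exp(I*pi/4)) + 1*(-1)*conj(I) + 1*(I)*conj(exp(3*I*pi/4)) + 1*(1)*conj(-1) + 1*(-I)*conj(exp(-3*I*pi/4)) + 1*(-1)*conj(-I) + 1*(I)*conj(exp(-I*pi/4))]
      = (1/8)[(1) + (-exp(I*pi/4)) + (I) + (exp(-I*pi/4)) + (-1) + (-exp(-3*I*pi/4)) + (-I) + (exp(3*I*pi/4))] = 0/8 = 0
  <chi_0*chi_6, chi_2> = (1/8)[1*(1)*conj(1) + 1*(-I)*conj(I) + 1*(-1)*conj(-1) + 1*(I)*conj(-I) + 1*(1)*conj(1) + 1*(-I)*conj(I) + 1*(-1)*conj(-1) + 1*(I)*conj(-I)]
      = (1/8)[(1) + (-1) + (1) + (-1) + (1) + (-1) + (1) + (-1)] = 0/8 = 0
  <chi_0*chi_6, chi_3> = (1/8)[1*(1)*conj(1) + 1*(-I)*conj(exp(3*I*pi/4)) + 1*(-1)*conj(-I) + 1*(I)*conj(exp(I*pi/4)) + 1*(1)*conj(-1) + 1*(-I)*conj(exp(-I*pi/4)) + 1*(-1)*conj(I) + 1*(I)*conj(exp(-3*I*pi/4))]
      = (1/8)[(1) + (-exp(-I*pi/4)) + (-I) + (exp(I*pi/4)) + (-1) + (-exp(3*I*pi/4)) + (I) + (exp(-3*I*pi/4))] = 0/8 = 0
  <chi_0*chi_6, chi_4> = (1/8)[1*(1)*conj(1) + 1*(-I)*conj(-1) + 1*(-1)*conj(1) + 1*(I)*conj(-1) + 1*(1)*conj(1) + 1*(-I)*conj(-1) + 1*(-1)*conj(1) + 1*(I)*conj(-1)]
      = (1/8)[(1) + (I) + (-1) + (-I) + (1) + (I) + (-1) + (-I)] = 0/8 = 0
  <chi_0*chi_6, chi_5> = (1/8)[1*(1)*conj(1) + 1*(-I)*conj(exp(-3*I*pi/4)) + 1*(-1)*conj(I) + 1*(I)*conj(exp(-I*pi/4)) + 1*(1)*conj(-1) + 1*(-I)*conj(exp(I*pi/4)) + 1*(-1)*conj(-I) + 1*(I)*conj(exp(3*I*pi/4))]
      = (1/8)[(1) + (-exp(-3*I*pi/4)) + (I) + (exp(3*I*pi/4)) + (-1) + (-exp(I*pi/4)) + (-I) + (exp(-I*pi/4))] = 0/8 = 0
  <chi_0*chi_6, chi_6> = (1/8)[1*(1)*conj(1) + 1*(-I)*conj(-I) + 1*(-1)*conj(-1) + 1*(I)*conj(I) + 1*(1)*conj(1) + 1*(-I)*conj(-I) + 1*(-1)*conj(-1) + 1*(I)*conj(I)]
      = (1/8)[(1) + (1) + (1) + (1) + (1) + (1) + (1) + (1)] = 8/8 = 1
  <chi_0*chi_6, chi_7> = (1/8)[1*(1)*conj(1) + 1*(-I)*conj(exp(-I*pi/4)) + 1*(-1)*conj(-I) + 1*(I)*conj(exp(-3*I*pi/4)) + 1*(1)*conj(-1) + 1*(-I)*conj(exp(3*I*pi/4)) + 1*(-1)*conj(I) + 1*(I)*conj(exp(I*pi/4))]
      = (1/8)[(1) + (-exp(3*I*pi/4)) + (-I) + (exp(-3*I*pi/4)) + (-1) + (-exp(-I*pi/4)) + (I) + (exp(I*pi/4))] = 0/8 = 0
(Exp terms are combined using exp(i*s)*conj(exp(i*t)) = exp(i*(s-t)), and sums of them are collapsed using the identity that for every m > 1 the m distinct m-th roots of unity sum to 0, e.g. 1 + exp(2*I*pi/3) + exp(-2*I*pi/3) = 0.)
Hence the multiplicities are chi_6: 1. Dimension check: dim(chi_0)*dim(chi_6) = 1*1 = 1 and sum (mult * dim) = 1*1 = 1.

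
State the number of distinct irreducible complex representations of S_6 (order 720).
11

Reasoning: The number of irreducible complex representations of a finite group equals its number of conjugacy classes. Conjugacy classes in S_6 correspond to cycle types, i.e. partitions of 6; there are p(6) = 11 of them, so S_6 (order 720) has exactly 11 irreducible complex representations.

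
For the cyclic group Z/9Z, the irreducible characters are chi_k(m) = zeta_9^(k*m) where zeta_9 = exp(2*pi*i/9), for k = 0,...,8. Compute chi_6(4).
chi_6(4) = zeta_9^24 = exp(-2*I*pi/3)

Solution. chi_6(4) = zeta_9^(6*4) = zeta_9^24. Since zeta_9^9 = 1, this equals zeta_9^6 = exp(2*pi*i*6/9) = exp(-2*I*pi/3).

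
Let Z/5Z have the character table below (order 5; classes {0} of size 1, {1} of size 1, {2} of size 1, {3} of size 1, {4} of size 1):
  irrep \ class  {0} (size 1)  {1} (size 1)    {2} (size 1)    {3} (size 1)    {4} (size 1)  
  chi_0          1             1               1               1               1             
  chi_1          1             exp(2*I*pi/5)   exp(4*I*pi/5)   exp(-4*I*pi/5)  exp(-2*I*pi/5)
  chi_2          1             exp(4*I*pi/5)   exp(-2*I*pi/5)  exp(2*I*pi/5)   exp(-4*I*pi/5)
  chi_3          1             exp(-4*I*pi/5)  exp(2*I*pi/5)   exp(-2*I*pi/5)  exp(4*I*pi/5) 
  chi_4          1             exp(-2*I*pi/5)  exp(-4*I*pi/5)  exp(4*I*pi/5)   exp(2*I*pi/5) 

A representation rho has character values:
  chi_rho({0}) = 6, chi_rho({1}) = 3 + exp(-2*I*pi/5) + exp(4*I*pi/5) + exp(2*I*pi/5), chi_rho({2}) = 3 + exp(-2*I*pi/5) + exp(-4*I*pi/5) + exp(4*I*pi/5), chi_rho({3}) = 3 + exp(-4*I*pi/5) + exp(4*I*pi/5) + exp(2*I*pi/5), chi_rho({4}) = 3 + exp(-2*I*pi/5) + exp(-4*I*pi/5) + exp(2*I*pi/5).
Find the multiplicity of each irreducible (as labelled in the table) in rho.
Multiplicities: chi_0: 3, chi_1: 1, chi_2: 1, chi_3: 0, chi_4: 1.

Justification: Use <chi_rho, chi> = (1/|G|) sum_C |C| * chi_rho(C) * conj(chi(C)) with |G| = 5 for each irreducible chi in the table:
  <chi_rho, chi_0> = (1/5)[1*(6)*conj(1) + 1*(3 + exp(-2*I*pi/5) + exp(4*I*pi/5) + exp(2*I*pi/5))*conj(1) + 1*(3 + exp(-2*I*pi/5) + exp(-4*I*pi/5) + exp(4*I*pi/5))*conj(1) + 1*(3 + exp(-4*I*pi/5) + exp(4*I*pi/5) + exp(2*I*pi/5))*conj(1) + 1*(3 + exp(-2*I*pi/5) + exp(-4*I*pi/5) + exp(2*I*pi/5))*conj(1)]
      = (1/5)[(6) + (3 + exp(-2*I*pi/5) + exp(4*I*pi/5) + exp(2*I*pi/5)) + (3 + exp(-2*I*pi/5) + exp(-4*I*pi/5) + exp(4*I*pi/5)) + (3 + exp(-4*I*pi/5) + exp(4*I*pi/5) + exp(2*I*pi/5)) + (3 + exp(-2*I*pi/5) + exp(-4*I*pi/5) + exp(2*I*pi/5))] = 15/5 = 3
  <chi_rho, chi_1> = (1/5)[1*(6)*conj(1) + 1*(3 + exp(-2*I*pi/5) + exp(4*I*pi/5) + exp(2*I*pi/5))*conj(exp(2*I*pi/5)) + 1*(3 + exp(-2*I*pi/5) + exp(-4*I*pi/5) + exp(4*I*pi/5))*conj(exp(4*I*pi/5)) + 1*(3 + exp(-4*I*pi/5) + exp(4*I*pi/5) + exp(2*I*pi/5))*conj(exp(-4*I*pi/5)) + 1*(3 + exp(-2*I*pi/5) + exp(-4*I*pi/5) + exp(2*I*pi/5))*conj(exp(-2*I*pi/5))]
      = (1/5)[(6) + (1 + 3*exp(-2*I*pi/5) + exp(-4*I*pi/5) + exp(2*I*pi/5)) + (1 + 3*exp(-4*I*pi/5) + exp(4*I*pi/5) + exp(2*I*pi/5)) + (1 + exp(-2*I*pi/5) + exp(-4*I*pi/5) + 3*exp(4*I*pi/5)) + (1 + exp(-2*I*pi/5) + exp(4*I*pi/5) + 3*exp(2*I*pi/5))] = 5/5 = 1
  <chi_rho, chi_2> = (1/5)[1*(6)*conj(1) + 1*(3 + exp(-2*I*pi/5) + exp(4*I*pi/5) + exp(2*I*pi/5))*conj(exp(4*I*pi/5)) + 1*(3 + exp(-2*I*pi/5) + exp(-4*I*pi/5) + exp(4*I*pi/5))*conj(exp(-2*I*pi/5)) + 1*(3 + exp(-4*I*pi/5) + exp(4*I*pi/5) + exp(2*I*pi/5))*conj(exp(2*I*pi/5)) + 1*(3 + exp(-2*I*pi/5) + exp(-4*I*pi/5) + exp(2*I*pi/5))*conj(exp(-4*I*pi/5))]
      = (1/5)[(6) + (1 + 3*exp(-4*I*pi/5) + exp(-2*I*pi/5) + exp(4*I*pi/5)) + (1 + exp(-2*I*pi/5) + exp(-4*I*pi/5) + 3*exp(2*I*pi/5)) + (1 + 3*exp(-2*I*pi/5) + exp(4*I*pi/5) + exp(2*I*pi/5)) + (1 + exp(-4*I*pi/5) + exp(2*I*pi/5) + 3*exp(4*I*pi/5))] = 5/5 = 1
  <chi_rho, chi_3> = (1/5)[1*(6)*conj(1) + 1*(3 + exp(-2*I*pi/5) + exp(4*I*pi/5) + exp(2*I*pi/5))*conj(exp(-4*I*pi/5)) + 1*(3 + exp(-2*I*pi/5) + exp(-4*I*pi/5) + exp(4*I*pi/5))*conj(exp(2*I*pi/5)) + 1*(3 + exp(-4*I*pi/5) + exp(4*I*pi/5) + exp(2*I*pi/5))*conj(exp(-2*I*pi/5)) + 1*(3 + exp(-2*I*pi/5) + exp(-4*I*pi/5) + exp(2*I*pi/5))*conj(exp(4*I*pi/5))]
      = (1/5)[(6) + (exp(-2*I*pi/5) + exp(-4*I*pi/5) + exp(2*I*pi/5) + 3*exp(4*I*pi/5)) + (3*exp(-2*I*pi/5) + exp(-4*I*pi/5) + exp(4*I*pi/5) + exp(2*I*pi/5)) + (exp(-2*I*pi/5) + exp(-4*I*pi/5) + exp(4*I*pi/5) + 3*exp(2*I*pi/5)) + (3*exp(-4*I*pi/5) + exp(-2*I*pi/5) + exp(4*I*pi/5) + exp(2*I*pi/5))] = 0/5 = 0
  <chi_rho, chi_4> = (1/5)[1*(6)*conj(1) + 1*(3 + exp(-2*I*pi/5) + exp(4*I*pi/5) + exp(2*I*pi/5))*conj(exp(-2*I*pi/5)) + 1*(3 + exp(-2*I*pi/5) + exp(-4*I*pi/5) + exp(4*I*pi/5))*conj(exp(-4*I*pi/5)) + 1*(3 + exp(-4*I*pi/5) + exp(4*I*pi/5) + exp(2*I*pi/5))*conj(exp(4*I*pi/5)) + 1*(3 + exp(-2*I*pi/5) + exp(-4*I*pi/5) + exp(2*I*pi/5))*conj(exp(2*I*pi/5))]
      = (1/5)[(6) + (1 + exp(-4*I*pi/5) + exp(4*I*pi/5) + 3*exp(2*I*pi/5)) + (1 + exp(-2*I*pi/5) + exp(2*I*pi/5) + 3*exp(4*I*pi/5)) + (1 + 3*exp(-4*I*pi/5) + exp(-2*I*pi/5) + exp(2*I*pi/5)) + (1 + 3*exp(-2*I*pi/5) + exp(-4*I*pi/5) + exp(4*I*pi/5))] = 5/5 = 1
(Exp terms are combined using exp(i*s)*conj(exp(i*t)) = exp(i*(s-t)), and sums of them are collapsed using the identity that for every m > 1 the m distinct m-th roots of unity sum to 0, e.g. 1 + exp(2*I*pi/3) + exp(-2*I*pi/3) = 0.)
Dimension check: dim(rho) = sum (mult * dim) = 3*1 + 1*1 + 1*1 + 0*1 + 1*1 = 6 = chi_rho(e) = 6.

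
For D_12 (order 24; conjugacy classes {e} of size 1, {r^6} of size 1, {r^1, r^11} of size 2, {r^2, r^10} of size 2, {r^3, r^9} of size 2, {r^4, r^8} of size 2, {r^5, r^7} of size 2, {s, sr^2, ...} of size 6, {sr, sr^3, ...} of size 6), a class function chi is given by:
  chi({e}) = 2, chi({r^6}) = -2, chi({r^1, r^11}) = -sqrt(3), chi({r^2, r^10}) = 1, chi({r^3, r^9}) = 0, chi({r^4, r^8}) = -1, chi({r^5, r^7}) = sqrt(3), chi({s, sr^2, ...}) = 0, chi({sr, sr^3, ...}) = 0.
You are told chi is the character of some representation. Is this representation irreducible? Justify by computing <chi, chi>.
Irreducible: <chi, chi> = 1.

Justification: <chi, chi> = (1/|G|) sum_C |C| * |chi(C)|^2 = (1/24)[1*|2|^2 + 1*|-2|^2 + 2*|-sqrt(3)|^2 + 2*|1|^2 + 2*|0|^2 + 2*|-1|^2 + 2*|sqrt(3)|^2 + 6*|0|^2 + 6*|0|^2]
  = (1/24)[(4) + (4) + (6) + (2) + (0) + (2) + (6) + (0) + (0)] = 24/24 = 1.
A character is irreducible iff <chi, chi> = 1, so this representation is irreducible.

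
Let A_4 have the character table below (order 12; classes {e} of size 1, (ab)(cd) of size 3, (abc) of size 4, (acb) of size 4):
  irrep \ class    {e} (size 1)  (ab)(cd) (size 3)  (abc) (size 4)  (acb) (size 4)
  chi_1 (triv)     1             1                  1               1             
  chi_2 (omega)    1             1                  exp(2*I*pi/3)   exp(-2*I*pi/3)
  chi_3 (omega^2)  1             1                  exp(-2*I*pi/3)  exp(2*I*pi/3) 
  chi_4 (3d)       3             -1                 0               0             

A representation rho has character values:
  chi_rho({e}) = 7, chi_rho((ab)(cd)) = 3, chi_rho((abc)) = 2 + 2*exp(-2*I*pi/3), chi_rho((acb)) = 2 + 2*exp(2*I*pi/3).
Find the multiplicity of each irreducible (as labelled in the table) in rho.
Multiplicities: chi_1: 2, chi_2: 0, chi_3: 2, chi_4: 1.

Proof sketch: Use <chi_rho, chi> = (1/|G|) sum_C |C| * chi_rho(C) * conj(chi(C)) with |G| = 12 for each irreducible chi in the table:
  <chi_rho, chi_1> = (1/12)[1*(7)*conj(1) + 3*(3)*conj(1) + 4*(2 + 2*exp(-2*I*pi/3))*conj(1) + 4*(2 + 2*exp(2*I*pi/3))*conj(1)]
      = (1/12)[(7) + (9) + (8 + 8*exp(-2*I*pi/3)) + (8 + 8*exp(2*I*pi/3))] = 24/12 = 2
  <chi_rho, chi_2> = (1/12)[1*(7)*conj(1) + 3*(3)*conj(1) + 4*(2 + 2*exp(-2*I*pi/3))*conj(exp(2*I*pi/3)) + 4*(2 + 2*exp(2*I*pi/3))*conj(exp(-2*I*pi/3))]
      = (1/12)[(7) + (9) + (-8) + (-8)] = 0/12 = 0
  <chi_rho, chi_3> = (1/12)[1*(7)*conj(1) + 3*(3)*conj(1) + 4*(2 + 2*exp(-2*I*pi/3))*conj(exp(-2*I*pi/3)) + 4*(2 + 2*exp(2*I*pi/3))*conj(exp(2*I*pi/3))]
      = (1/12)[(7) + (9) + (8 + 8*exp(2*I*pi/3)) + (8 + 8*exp(-2*I*pi/3))] = 24/12 = 2
  <chi_rho, chi_4> = (1/12)[1*(7)*conj(3) + 3*(3)*conj(-1) + 4*(2 + 2*exp(-2*I*pi/3))*conj(0) + 4*(2 + 2*exp(2*I*pi/3))*conj(0)]
      = (1/12)[(21) + (-9) + (0) + (0)] = 12/12 = 1
(Exp terms are combined using exp(i*s)*conj(exp(i*t)) = exp(i*(s-t)), and sums of them are collapsed using the identity that for every m > 1 the m distinct m-th roots of unity sum to 0, e.g. 1 + exp(2*I*pi/3) + exp(-2*I*pi/3) = 0.)
Dimension check: dim(rho) = sum (mult * dim) = 2*1 + 0*1 + 2*1 + 1*3 = 7 = chi_rho(e) = 7.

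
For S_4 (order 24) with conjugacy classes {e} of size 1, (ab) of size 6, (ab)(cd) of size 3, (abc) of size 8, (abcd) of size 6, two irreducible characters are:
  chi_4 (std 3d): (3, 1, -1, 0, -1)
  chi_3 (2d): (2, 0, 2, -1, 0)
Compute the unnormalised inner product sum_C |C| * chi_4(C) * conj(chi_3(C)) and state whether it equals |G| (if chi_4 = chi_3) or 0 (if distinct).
Sum = 0; so <chi_4, chi_3> = 0 (distinct irreducibles are orthogonal).

Argument: Compute term by term over conjugacy classes (|C| * chi_4(C) * conj(chi_3(C))):
  1*(3)*conj(2) + 6*(1)*conj(0) + 3*(-1)*conj(2) + 8*(0)*conj(-1) + 6*(-1)*conj(0)
  = (6) + (0) + (-6) + (0) + (0)
  = 0.
Dividing by |G| = 24 gives 0/24 = 0, matching the row-orthogonality relation <chi_4, chi_3> = [chi_4 = chi_3].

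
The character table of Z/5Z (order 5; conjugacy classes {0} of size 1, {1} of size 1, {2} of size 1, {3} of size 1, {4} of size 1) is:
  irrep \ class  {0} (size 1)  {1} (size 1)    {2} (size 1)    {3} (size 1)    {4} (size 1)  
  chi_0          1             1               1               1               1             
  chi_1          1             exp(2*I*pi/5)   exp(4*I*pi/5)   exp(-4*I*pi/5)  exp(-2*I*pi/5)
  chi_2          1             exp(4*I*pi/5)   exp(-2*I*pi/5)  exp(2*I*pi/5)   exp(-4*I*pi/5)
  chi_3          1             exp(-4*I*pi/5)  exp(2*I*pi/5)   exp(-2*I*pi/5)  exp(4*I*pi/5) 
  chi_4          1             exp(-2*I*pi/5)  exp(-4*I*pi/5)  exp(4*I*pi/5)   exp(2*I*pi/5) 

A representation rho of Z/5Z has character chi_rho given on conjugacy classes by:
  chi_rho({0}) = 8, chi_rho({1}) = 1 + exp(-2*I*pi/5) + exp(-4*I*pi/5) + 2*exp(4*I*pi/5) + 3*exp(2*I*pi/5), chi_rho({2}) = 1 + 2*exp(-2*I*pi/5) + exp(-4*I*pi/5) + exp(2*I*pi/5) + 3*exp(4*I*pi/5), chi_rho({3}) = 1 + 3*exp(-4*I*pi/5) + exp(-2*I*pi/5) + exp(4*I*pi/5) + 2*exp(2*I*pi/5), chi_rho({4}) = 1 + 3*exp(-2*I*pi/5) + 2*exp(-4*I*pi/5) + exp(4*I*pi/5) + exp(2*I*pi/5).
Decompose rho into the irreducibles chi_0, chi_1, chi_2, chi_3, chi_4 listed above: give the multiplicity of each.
Multiplicities: chi_0: 1, chi_1: 3, chi_2: 2, chi_3: 1, chi_4: 1.

Working: Use <chi_rho, chi> = (1/|G|) sum_C |C| * chi_rho(C) * conj(chi(C)) with |G| = 5 for each irreducible chi in the table:
  <chi_rho, chi_0> = (1/5)[1*(8)*conj(1) + 1*(1 + exp(-2*I*pi/5) + exp(-4*I*pi/5) + 2*exp(4*I*pi/5) + 3*exp(2*I*pi/5))*conj(1) + 1*(1 + 2*exp(-2*I*pi/5) + exp(-4*I*pi/5) + exp(2*I*pi/5) + 3*exp(4*I*pi/5))*conj(1) + 1*(1 + 3*exp(-4*I*pi/5) + exp(-2*I*pi/5) + exp(4*I*pi/5) + 2*exp(2*I*pi/5))*conj(1) + 1*(1 + 3*exp(-2*I*pi/5) + 2*exp(-4*I*pi/5) + exp(4*I*pi/5) + exp(2*I*pi/5))*conj(1)]
      = (1/5)[(8) + (1 + exp(-2*I*pi/5) + exp(-4*I*pi/5) + 2*exp(4*I*pi/5) + 3*exp(2*I*pi/5)) + (1 + 2*exp(-2*I*pi/5) + exp(-4*I*pi/5) + exp(2*I*pi/5) + 3*exp(4*I*pi/5)) + (1 + 3*exp(-4*I*pi/5) + exp(-2*I*pi/5) + exp(4*I*pi/5) + 2*exp(2*I*pi/5)) + (1 + 3*exp(-2*I*pi/5) + 2*exp(-4*I*pi/5) + exp(4*I*pi/5) + exp(2*I*pi/5))] = 5/5 = 1
  <chi_rho, chi_1> = (1/5)[1*(8)*conj(1) + 1*(1 + exp(-2*I*pi/5) + exp(-4*I*pi/5) + 2*exp(4*I*pi/5) + 3*exp(2*I*pi/5))*conj(exp(2*I*pi/5)) + 1*(1 + 2*exp(-2*I*pi/5) + exp(-4*I*pi/5) + exp(2*I*pi/5) + 3*exp(4*I*pi/5))*conj(exp(4*I*pi/5)) + 1*(1 + 3*exp(-4*I*pi/5) + exp(-2*I*pi/5) + exp(4*I*pi/5) + 2*exp(2*I*pi/5))*conj(exp(-4*I*pi/5)) + 1*(1 + 3*exp(-2*I*pi/5) + 2*exp(-4*I*pi/5) + exp(4*I*pi/5) + exp(2*I*pi/5))*conj(exp(-2*I*pi/5))]
      = (1/5)[(8) + (3 + exp(-2*I*pi/5) + exp(-4*I*pi/5) + exp(4*I*pi/5) + 2*exp(2*I*pi/5)) + (3 + exp(-2*I*pi/5) + exp(-4*I*pi/5) + exp(2*I*pi/5) + 2*exp(4*I*pi/5)) + (3 + 2*exp(-4*I*pi/5) + exp(-2*I*pi/5) + exp(4*I*pi/5) + exp(2*I*pi/5)) + (3 + 2*exp(-2*I*pi/5) + exp(-4*I*pi/5) + exp(4*I*pi/5) + exp(2*I*pi/5))] = 15/5 = 3
  <chi_rho, chi_2> = (1/5)[1*(8)*conj(1) + 1*(1 + exp(-2*I*pi/5) + exp(-4*I*pi/5) + 2*exp(4*I*pi/5) + 3*exp(2*I*pi/5))*conj(exp(4*I*pi/5)) + 1*(1 + 2*exp(-2*I*pi/5) + exp(-4*I*pi/5) + exp(2*I*pi/5) + 3*exp(4*I*pi/5))*conj(exp(-2*I*pi/5)) + 1*(1 + 3*exp(-4*I*pi/5) + exp(-2*I*pi/5) + exp(4*I*pi/5) + 2*exp(2*I*pi/5))*conj(exp(2*I*pi/5)) + 1*(1 + 3*exp(-2*I*pi/5) + 2*exp(-4*I*pi/5) + exp(4*I*pi/5) + exp(2*I*pi/5))*conj(exp(-4*I*pi/5))]
      = (1/5)[(8) + (2 + 3*exp(-2*I*pi/5) + exp(-4*I*pi/5) + exp(4*I*pi/5) + exp(2*I*pi/5)) + (2 + 3*exp(-4*I*pi/5) + exp(-2*I*pi/5) + exp(4*I*pi/5) + exp(2*I*pi/5)) + (2 + exp(-2*I*pi/5) + exp(-4*I*pi/5) + exp(2*I*pi/5) + 3*exp(4*I*pi/5)) + (2 + exp(-2*I*pi/5) + exp(-4*I*pi/5) + exp(4*I*pi/5) + 3*exp(2*I*pi/5))] = 10/5 = 2
  <chi_rho, chi_3> = (1/5)[1*(8)*conj(1) + 1*(1 + exp(-2*I*pi/5) + exp(-4*I*pi/5) + 2*exp(4*I*pi/5) + 3*exp(2*I*pi/5))*conj(exp(-4*I*pi/5)) + 1*(1 + 2*exp(-2*I*pi/5) + exp(-4*I*pi/5) + exp(2*I*pi/5) + 3*exp(4*I*pi/5))*conj(exp(2*I*pi/5)) + 1*(1 + 3*exp(-4*I*pi/5) + exp(-2*I*pi/5) + exp(4*I*pi/5) + 2*exp(2*I*pi/5))*conj(exp(-2*I*pi/5)) + 1*(1 + 3*exp(-2*I*pi/5) + 2*exp(-4*I*pi/5) + exp(4*I*pi/5) + exp(2*I*pi/5))*conj(exp(4*I*pi/5))]
      = (1/5)[(8) + (1 + 2*exp(-2*I*pi/5) + 3*exp(-4*I*pi/5) + exp(4*I*pi/5) + exp(2*I*pi/5)) + (1 + 2*exp(-4*I*pi/5) + exp(-2*I*pi/5) + exp(4*I*pi/5) + 3*exp(2*I*pi/5)) + (1 + 3*exp(-2*I*pi/5) + exp(-4*I*pi/5) + exp(2*I*pi/5) + 2*exp(4*I*pi/5)) + (1 + exp(-2*I*pi/5) + exp(-4*I*pi/5) + 3*exp(4*I*pi/5) + 2*exp(2*I*pi/5))] = 5/5 = 1
  <chi_rho, chi_4> = (1/5)[1*(8)*conj(1) + 1*(1 + exp(-2*I*pi/5) + exp(-4*I*pi/5) + 2*exp(4*I*pi/5) + 3*exp(2*I*pi/5))*conj(exp(-2*I*pi/5)) + 1*(1 + 2*exp(-2*I*pi/5) + exp(-4*I*pi/5) + exp(2*I*pi/5) + 3*exp(4*I*pi/5))*conj(exp(-4*I*pi/5)) + 1*(1 + 3*exp(-4*I*pi/5) + exp(-2*I*pi/5) + exp(4*I*pi/5) + 2*exp(2*I*pi/5))*conj(exp(4*I*pi/5)) + 1*(1 + 3*exp(-2*I*pi/5) + 2*exp(-4*I*pi/5) + exp(4*I*pi/5) + exp(2*I*pi/5))*conj(exp(2*I*pi/5))]
      = (1/5)[(8) + (1 + 2*exp(-4*I*pi/5) + exp(-2*I*pi/5) + exp(2*I*pi/5) + 3*exp(4*I*pi/5)) + (1 + 3*exp(-2*I*pi/5) + exp(-4*I*pi/5) + exp(4*I*pi/5) + 2*exp(2*I*pi/5)) + (1 + 2*exp(-2*I*pi/5) + exp(-4*I*pi/5) + exp(4*I*pi/5) + 3*exp(2*I*pi/5)) + (1 + 3*exp(-4*I*pi/5) + exp(-2*I*pi/5) + exp(2*I*pi/5) + 2*exp(4*I*pi/5))] = 5/5 = 1
(Exp terms are combined using exp(i*s)*conj(exp(i*t)) = exp(i*(s-t)), and sums of them are collapsed using the identity that for every m > 1 the m distinct m-th roots of unity sum to 0, e.g. 1 + exp(2*I*pi/3) + exp(-2*I*pi/3) = 0.)
Dimension check: dim(rho) = sum (mult * dim) = 1*1 + 3*1 + 2*1 + 1*1 + 1*1 = 8 = chi_rho(e) = 8.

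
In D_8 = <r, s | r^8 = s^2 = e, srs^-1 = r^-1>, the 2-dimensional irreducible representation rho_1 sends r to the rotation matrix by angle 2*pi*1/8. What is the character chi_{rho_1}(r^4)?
chi_{rho_1}(r^4) = 2*cos(2*pi*1*4/8) = -2

Solution. rho_1(r^4) is rotation by angle 2*pi*1*4/8, whose trace is 2*cos(2*pi*1*4/8) = -2.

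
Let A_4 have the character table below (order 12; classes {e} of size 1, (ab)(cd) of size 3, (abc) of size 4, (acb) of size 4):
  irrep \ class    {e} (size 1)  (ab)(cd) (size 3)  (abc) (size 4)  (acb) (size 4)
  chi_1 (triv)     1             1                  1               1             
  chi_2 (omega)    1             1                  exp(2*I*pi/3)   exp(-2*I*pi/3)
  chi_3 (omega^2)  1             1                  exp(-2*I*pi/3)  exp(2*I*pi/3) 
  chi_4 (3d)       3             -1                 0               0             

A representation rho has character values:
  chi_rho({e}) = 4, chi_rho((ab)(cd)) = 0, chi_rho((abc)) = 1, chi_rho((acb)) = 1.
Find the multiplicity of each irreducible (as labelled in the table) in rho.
Multiplicities: chi_1: 1, chi_2: 0, chi_3: 0, chi_4: 1.

Reasoning: Use <chi_rho, chi> = (1/|G|) sum_C |C| * chi_rho(C) * conj(chi(C)) with |G| = 12 for each irreducible chi in the table:
  <chi_rho, chi_1> = (1/12)[1*(4)*conj(1) + 3*(0)*conj(1) + 4*(1)*conj(1) + 4*(1)*conj(1)]
      = (1/12)[(4) + (0) + (4) + (4)] = 12/12 = 1
  <chi_rho, chi_2> = (1/12)[1*(4)*conj(1) + 3*(0)*conj(1) + 4*(1)*conj(exp(2*I*pi/3)) + 4*(1)*conj(exp(-2*I*pi/3))]
      = (1/12)[(4) + (0) + (4*exp(-2*I*pi/3)) + (4*exp(2*I*pi/3))] = 0/12 = 0
  <chi_rho, chi_3> = (1/12)[1*(4)*conj(1) + 3*(0)*conj(1) + 4*(1)*conj(exp(-2*I*pi/3)) + 4*(1)*conj(exp(2*I*pi/3))]
      = (1/12)[(4) + (0) + (4*exp(2*I*pi/3)) + (4*exp(-2*I*pi/3))] = 0/12 = 0
  <chi_rho, chi_4> = (1/12)[1*(4)*conj(3) + 3*(0)*conj(-1) + 4*(1)*conj(0) + 4*(1)*conj(0)]
      = (1/12)[(12) + (0) + (0) + (0)] = 12/12 = 1
(Exp terms are combined using exp(i*s)*conj(exp(i*t)) = exp(i*(s-t)), and sums of them are collapsed using the identity that for every m > 1 the m distinct m-th roots of unity sum to 0, e.g. 1 + exp(2*I*pi/3) + exp(-2*I*pi/3) = 0.)
Dimension check: dim(rho) = sum (mult * dim) = 1*1 + 0*1 + 0*1 + 1*3 = 4 = chi_rho(e) = 4.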